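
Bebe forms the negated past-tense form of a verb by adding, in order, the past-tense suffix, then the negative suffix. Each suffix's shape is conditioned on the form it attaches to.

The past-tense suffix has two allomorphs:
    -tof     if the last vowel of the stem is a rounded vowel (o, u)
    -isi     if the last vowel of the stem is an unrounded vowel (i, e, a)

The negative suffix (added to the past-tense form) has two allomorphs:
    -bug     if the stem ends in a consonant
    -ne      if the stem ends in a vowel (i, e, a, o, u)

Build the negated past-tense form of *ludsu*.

*ludsu* — last vowel /u/ (a rounded vowel) → -tof → *ludsutof*.
Since the final sound of the past-tense form *ludsutof* is /f/ (a consonant), it takes -bug, giving *ludsutofbug*.

ludsutofbug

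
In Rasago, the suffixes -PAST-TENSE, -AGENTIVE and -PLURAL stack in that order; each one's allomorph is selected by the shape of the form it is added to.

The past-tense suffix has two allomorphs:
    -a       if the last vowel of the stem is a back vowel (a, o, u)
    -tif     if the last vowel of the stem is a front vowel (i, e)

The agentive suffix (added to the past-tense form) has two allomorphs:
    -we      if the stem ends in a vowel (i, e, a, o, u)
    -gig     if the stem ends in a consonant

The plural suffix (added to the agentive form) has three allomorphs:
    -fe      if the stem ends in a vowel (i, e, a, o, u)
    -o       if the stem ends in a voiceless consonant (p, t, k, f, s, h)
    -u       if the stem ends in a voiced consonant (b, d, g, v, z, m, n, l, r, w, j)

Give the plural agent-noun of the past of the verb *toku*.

tokuawefe

Since the last vowel of *toku* is /u/ (a back vowel), it takes -a, giving *tokua*.
The final sound of the past-tense form *tokua* is /a/, which is a vowel, so the agentive suffix is -we, giving *tokuawe*.
The agentive form *tokuawe* — final sound /e/ (a vowel) → -fe → *tokuawefe*.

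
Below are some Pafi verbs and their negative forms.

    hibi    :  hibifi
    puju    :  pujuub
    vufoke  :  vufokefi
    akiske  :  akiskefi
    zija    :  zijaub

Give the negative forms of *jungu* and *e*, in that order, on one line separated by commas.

The alternation tracks the last vowel of the stem — -fi when the last vowel of the stem is a front vowel (*hibi*, *vufoke*, *akiske*); -ub when the last vowel of the stem is a back vowel (*puju*, *zija*).
Since the last vowel of *jungu* is /u/ (a back vowel), it takes -ub, giving *junguub*.
The last vowel of *e* is /e/, which is a front vowel, so the suffix is -fi, giving *efi*.

junguub, efi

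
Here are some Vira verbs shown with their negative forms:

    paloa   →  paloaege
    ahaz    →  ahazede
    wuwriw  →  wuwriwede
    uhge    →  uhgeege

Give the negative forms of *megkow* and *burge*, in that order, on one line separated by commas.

megkowede, burgeege

The alternation tracks the final sound of the stem — -ede when the stem ends in a consonant (*ahaz*, *wuwriw*); -ege when the stem ends in a vowel (*paloa*, *uhge*).
*megkow* — final sound /w/ (a consonant) → -ede → *megkowede*.
*burge*: final sound = /e/, a vowel → -ege → *burgeege*.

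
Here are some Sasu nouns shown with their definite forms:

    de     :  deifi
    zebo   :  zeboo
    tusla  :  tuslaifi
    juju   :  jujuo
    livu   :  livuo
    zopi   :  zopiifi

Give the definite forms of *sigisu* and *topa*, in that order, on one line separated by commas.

sigisuo, topaifi

Looking at the last vowel of each stem: -o when the last vowel of the stem is a rounded vowel (*zebo*, *juju*, *livu*); -ifi when the last vowel of the stem is an unrounded vowel (*de*, *tusla*, *zopi*).
Since the last vowel of *sigisu* is /u/ (a rounded vowel), it takes -o, giving *sigisuo*.
The last vowel of *topa* is /a/, which is an unrounded vowel, so the suffix is -ifi, giving *topaifi*.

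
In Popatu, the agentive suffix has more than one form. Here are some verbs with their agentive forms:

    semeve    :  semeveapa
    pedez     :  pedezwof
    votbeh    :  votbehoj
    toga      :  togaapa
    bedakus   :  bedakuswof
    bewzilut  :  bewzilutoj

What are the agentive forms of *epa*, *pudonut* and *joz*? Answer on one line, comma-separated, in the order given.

The suffix is conditioned by the final sound: -wof when the stem ends in a sibilant (*pedez*, *bedakus*); -oj when the stem ends in a non-sibilant consonant (*votbeh*, *bewzilut*); -apa when the stem ends in a vowel (*semeve*, *toga*).
The final sound of *epa* is /a/, which is a vowel, so the suffix is -apa, giving *epaapa*.
*pudonut* — final sound /t/ (a non-sibilant consonant) → -oj → *pudonutoj*.
*joz*: final sound = /z/, a sibilant → -wof → *jozwof*.

epaapa, pudonutoj, jozwof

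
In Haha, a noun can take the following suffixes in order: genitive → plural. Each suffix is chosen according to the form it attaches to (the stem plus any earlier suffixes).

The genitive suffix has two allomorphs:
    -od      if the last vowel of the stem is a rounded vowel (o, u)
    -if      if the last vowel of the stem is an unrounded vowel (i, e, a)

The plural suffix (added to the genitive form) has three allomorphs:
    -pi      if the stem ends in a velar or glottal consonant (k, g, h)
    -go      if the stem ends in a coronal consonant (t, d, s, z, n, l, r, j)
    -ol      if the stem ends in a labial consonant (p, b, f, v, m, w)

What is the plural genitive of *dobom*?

*dobom*: last vowel = /o/, a rounded vowel → -od → *dobomod*.
The genitive form *dobomod*: final consonant = /d/, coronal → -go → *dobomodgo*.

dobomodgo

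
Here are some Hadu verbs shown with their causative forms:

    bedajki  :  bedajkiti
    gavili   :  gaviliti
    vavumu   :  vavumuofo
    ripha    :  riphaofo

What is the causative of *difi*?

difiti

The alternation tracks the last vowel of the stem — -ti when the last vowel of the stem is a front vowel (*bedajki*, *gavili*); -ofo when the last vowel of the stem is a back vowel (*vavumu*, *ripha*).
*difi* — last vowel /i/ (a front vowel) → -ti → *difiti*.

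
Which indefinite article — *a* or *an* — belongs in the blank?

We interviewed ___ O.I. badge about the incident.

an

The indefinite article is chosen by the initial *sound* of the following word, not its spelling.
The initialism *O.I.* is read letter by letter; the first letter, O, is pronounced /oʊ/, which begins with a vowel sound.
So the article is *an*: We interviewed an O.I. badge about the incident.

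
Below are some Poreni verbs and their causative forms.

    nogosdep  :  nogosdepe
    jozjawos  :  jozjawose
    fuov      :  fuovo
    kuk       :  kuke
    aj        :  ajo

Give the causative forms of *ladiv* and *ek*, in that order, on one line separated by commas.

The alternation tracks the final consonant of the stem — -e when the stem ends in a voiceless consonant (*nogosdep*, *jozjawos*, *kuk*); -o when the stem ends in a voiced consonant (*fuov*, *aj*).
Since the final consonant of *ladiv* is /v/ (voiced), it takes -o, giving *ladivo*.
*ek*: final consonant = /k/, voiceless → -e → *eke*.

ladivo, eke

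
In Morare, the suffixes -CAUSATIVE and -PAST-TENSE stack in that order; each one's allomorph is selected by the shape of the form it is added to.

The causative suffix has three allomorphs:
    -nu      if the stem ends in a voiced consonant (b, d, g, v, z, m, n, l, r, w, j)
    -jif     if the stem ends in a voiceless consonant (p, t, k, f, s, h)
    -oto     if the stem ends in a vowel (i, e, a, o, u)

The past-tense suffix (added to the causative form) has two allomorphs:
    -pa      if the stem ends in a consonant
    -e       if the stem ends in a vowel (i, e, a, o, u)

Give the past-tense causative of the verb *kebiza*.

kebizaotoe

Since the final sound of *kebiza* is /a/ (a vowel), it takes -oto, giving *kebizaoto*.
The causative form *kebizaoto*: final sound = /o/, a vowel → -e → *kebizaotoe*.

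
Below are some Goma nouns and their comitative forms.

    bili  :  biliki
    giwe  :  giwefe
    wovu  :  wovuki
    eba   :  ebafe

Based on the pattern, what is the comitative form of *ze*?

zefe

The alternation tracks the last vowel of the stem — -ki when the last vowel of the stem is a high vowel (*bili*, *wovu*); -fe when the last vowel of the stem is a non-high vowel (*giwe*, *eba*).
Since the last vowel of *ze* is /e/ (a non-high vowel), it takes -fe, giving *zefe*.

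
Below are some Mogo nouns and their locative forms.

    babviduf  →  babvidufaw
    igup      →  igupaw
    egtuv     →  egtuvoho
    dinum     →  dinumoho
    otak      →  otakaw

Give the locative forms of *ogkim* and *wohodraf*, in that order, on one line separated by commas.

ogkimoho, wohodrafaw

Looking at the final consonant of each stem: -aw when the stem ends in a voiceless consonant (*babviduf*, *igup*, *otak*); -oho when the stem ends in a voiced consonant (*egtuv*, *dinum*).
The final consonant of *ogkim* is /m/, which is voiced, so the suffix is -oho, giving *ogkimoho*.
The final consonant of *wohodraf* is /f/, which is voiceless, so the suffix is -aw, giving *wohodrafaw*.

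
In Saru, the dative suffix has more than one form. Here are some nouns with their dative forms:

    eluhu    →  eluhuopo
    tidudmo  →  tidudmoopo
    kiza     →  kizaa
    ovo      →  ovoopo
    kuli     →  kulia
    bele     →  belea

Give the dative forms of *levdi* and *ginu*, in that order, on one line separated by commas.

The alternation tracks the last vowel of the stem — -opo when the last vowel of the stem is a rounded vowel (*eluhu*, *tidudmo*, *ovo*); -a when the last vowel of the stem is an unrounded vowel (*kiza*, *kuli*, *bele*).
*levdi*: last vowel = /i/, an unrounded vowel → -a → *levdia*.
The last vowel of *ginu* is /u/, which is a rounded vowel, so the suffix is -opo, giving *ginuopo*.

levdia, ginuopo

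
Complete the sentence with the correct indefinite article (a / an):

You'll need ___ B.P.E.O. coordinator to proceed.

a

The indefinite article is chosen by the initial *sound* of the following word, not its spelling.
The initialism *B.P.E.O.* is read letter by letter; the first letter, B, is pronounced /biː/, which begins with a consonant sound.
So the article is *a*: You'll need a B.P.E.O. coordinator to proceed.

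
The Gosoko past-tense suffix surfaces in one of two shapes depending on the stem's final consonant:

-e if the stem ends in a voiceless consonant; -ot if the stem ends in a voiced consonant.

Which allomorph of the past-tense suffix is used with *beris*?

-e

*beris*: final consonant = /s/, voiceless → -e.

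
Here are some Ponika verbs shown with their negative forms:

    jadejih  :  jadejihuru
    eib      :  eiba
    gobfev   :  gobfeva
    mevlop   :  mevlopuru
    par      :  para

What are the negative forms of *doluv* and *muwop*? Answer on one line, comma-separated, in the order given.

doluva, muwopuru

Looking at the final consonant of each stem: -uru when the stem ends in a voiceless consonant (*jadejih*, *mevlop*); -a when the stem ends in a voiced consonant (*eib*, *gobfev*, *par*).
The final consonant of *doluv* is /v/, which is voiced, so the suffix is -a, giving *doluva*.
The final consonant of *muwop* is /p/, which is voiceless, so the suffix is -uru, giving *muwopuru*.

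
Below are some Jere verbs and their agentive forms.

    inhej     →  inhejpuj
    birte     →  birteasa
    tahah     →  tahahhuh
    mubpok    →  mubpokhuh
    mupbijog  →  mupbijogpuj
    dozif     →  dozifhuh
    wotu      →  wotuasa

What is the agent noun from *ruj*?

The suffix is conditioned by the final sound: -huh when the stem ends in a voiceless consonant (*tahah*, *mubpok*, *dozif*); -puj when the stem ends in a voiced consonant (*inhej*, *mupbijog*); -asa when the stem ends in a vowel (*birte*, *wotu*).
*ruj* — final sound /j/ (a voiced consonant) → -puj → *rujpuj*.

rujpuj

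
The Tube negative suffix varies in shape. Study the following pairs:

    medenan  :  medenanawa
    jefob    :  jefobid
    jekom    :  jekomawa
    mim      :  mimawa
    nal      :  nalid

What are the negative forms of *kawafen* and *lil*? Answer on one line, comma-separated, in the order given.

The alternation tracks the final consonant of the stem — -awa when the stem ends in a nasal (*medenan*, *jekom*, *mim*); -id when the stem ends in a non-nasal consonant (*jefob*, *nal*).
Since the final consonant of *kawafen* is /n/ (a nasal), it takes -awa, giving *kawafenawa*.
The final consonant of *lil* is /l/, which is non-nasal, so the suffix is -id, giving *lilid*.

kawafenawa, lilid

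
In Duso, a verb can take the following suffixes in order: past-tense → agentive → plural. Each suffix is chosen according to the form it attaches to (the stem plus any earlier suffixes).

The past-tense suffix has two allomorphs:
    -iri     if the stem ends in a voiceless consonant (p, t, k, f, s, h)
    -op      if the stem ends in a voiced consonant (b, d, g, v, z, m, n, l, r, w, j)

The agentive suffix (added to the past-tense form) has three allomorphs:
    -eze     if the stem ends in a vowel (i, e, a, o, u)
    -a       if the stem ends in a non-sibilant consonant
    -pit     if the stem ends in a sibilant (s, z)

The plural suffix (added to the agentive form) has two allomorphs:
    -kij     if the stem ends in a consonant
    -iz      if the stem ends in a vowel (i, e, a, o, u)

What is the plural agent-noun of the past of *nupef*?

Since the final consonant of *nupef* is /f/ (voiceless), it takes -iri, giving *nupefiri*.
The past-tense form *nupefiri* — final sound /i/ (a vowel) → -eze → *nupefirieze*.
The agentive form *nupefirieze*: final sound = /e/, a vowel → -iz → *nupefiriezeiz*.

nupefiriezeiz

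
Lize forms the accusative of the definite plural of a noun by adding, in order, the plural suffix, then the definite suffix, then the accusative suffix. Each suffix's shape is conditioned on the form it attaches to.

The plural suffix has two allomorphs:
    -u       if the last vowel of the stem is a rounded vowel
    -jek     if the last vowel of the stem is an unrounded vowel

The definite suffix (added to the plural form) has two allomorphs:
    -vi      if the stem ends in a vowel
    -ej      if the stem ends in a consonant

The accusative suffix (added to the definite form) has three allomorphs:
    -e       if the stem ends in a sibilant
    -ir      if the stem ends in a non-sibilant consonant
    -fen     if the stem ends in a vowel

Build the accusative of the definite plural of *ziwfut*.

ziwfutuvifen

Since the last vowel of *ziwfut* is /u/ (a rounded vowel), it takes -u, giving *ziwfutu*.
The plural form *ziwfutu*: final sound = /u/, a vowel → -vi → *ziwfutuvi*.
The definite form *ziwfutuvi*: final sound = /i/, a vowel → -fen → *ziwfutuvifen*.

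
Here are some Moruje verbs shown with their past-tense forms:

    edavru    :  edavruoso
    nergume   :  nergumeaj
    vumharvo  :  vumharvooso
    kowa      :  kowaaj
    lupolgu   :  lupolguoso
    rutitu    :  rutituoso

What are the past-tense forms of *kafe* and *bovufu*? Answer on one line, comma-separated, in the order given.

The suffix is conditioned by the last vowel: -oso when the last vowel of the stem is a rounded vowel (*edavru*, *vumharvo*, *lupolgu*, *rutitu*); -aj when the last vowel of the stem is an unrounded vowel (*nergume*, *kowa*).
*kafe* — last vowel /e/ (an unrounded vowel) → -aj → *kafeaj*.
The last vowel of *bovufu* is /u/, which is a rounded vowel, so the suffix is -oso, giving *bovufuoso*.

kafeaj, bovufuoso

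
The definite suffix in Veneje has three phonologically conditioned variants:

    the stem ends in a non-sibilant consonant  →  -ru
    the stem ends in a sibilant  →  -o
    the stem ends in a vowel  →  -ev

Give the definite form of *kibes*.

*kibes*: final sound = /s/, a sibilant → -o → *kibeso*.

kibeso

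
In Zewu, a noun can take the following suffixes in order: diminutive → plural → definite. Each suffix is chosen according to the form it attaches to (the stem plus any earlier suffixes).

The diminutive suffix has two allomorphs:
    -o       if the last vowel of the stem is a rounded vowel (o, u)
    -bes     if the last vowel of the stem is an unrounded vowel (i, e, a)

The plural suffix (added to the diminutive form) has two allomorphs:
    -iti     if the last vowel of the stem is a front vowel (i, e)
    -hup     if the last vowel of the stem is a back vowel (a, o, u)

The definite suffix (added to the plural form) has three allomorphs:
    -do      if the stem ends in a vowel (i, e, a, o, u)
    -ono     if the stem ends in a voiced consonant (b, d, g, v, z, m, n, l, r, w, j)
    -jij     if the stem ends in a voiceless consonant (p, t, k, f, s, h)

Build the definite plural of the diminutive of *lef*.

lefbesitido

The last vowel of *lef* is /e/, which is an unrounded vowel, so the diminutive suffix is -bes, giving *lefbes*.
The last vowel of the diminutive form *lefbes* is /e/, which is a front vowel, so the plural suffix is -iti, giving *lefbesiti*.
The plural form *lefbesiti* — final sound /i/ (a vowel) → -do → *lefbesitido*.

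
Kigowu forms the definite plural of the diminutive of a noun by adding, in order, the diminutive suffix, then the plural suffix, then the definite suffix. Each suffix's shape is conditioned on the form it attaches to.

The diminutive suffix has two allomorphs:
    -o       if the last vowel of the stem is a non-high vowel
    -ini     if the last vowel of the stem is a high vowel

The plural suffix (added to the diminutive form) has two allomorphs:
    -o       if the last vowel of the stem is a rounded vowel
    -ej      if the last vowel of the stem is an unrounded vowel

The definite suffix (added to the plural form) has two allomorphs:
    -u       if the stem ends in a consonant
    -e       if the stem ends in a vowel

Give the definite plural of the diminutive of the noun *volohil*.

Since the last vowel of *volohil* is /i/ (a high vowel), it takes -ini, giving *volohilini*.
The diminutive form *volohilini* — last vowel /i/ (an unrounded vowel) → -ej → *volohiliniej*.
The final sound of the plural form *volohiliniej* is /j/, which is a consonant, so the definite suffix is -u, giving *volohilinieju*.

volohilinieju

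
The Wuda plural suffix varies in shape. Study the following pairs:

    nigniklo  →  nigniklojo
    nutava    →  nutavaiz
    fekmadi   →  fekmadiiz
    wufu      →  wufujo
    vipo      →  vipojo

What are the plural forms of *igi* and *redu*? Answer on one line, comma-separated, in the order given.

igiiz, redujo

Looking at the last vowel of each stem: -jo when the last vowel of the stem is a rounded vowel (*nigniklo*, *wufu*, *vipo*); -iz when the last vowel of the stem is an unrounded vowel (*nutava*, *fekmadi*).
*igi*: last vowel = /i/, an unrounded vowel → -iz → *igiiz*.
Since the last vowel of *redu* is /u/ (a rounded vowel), it takes -jo, giving *redujo*.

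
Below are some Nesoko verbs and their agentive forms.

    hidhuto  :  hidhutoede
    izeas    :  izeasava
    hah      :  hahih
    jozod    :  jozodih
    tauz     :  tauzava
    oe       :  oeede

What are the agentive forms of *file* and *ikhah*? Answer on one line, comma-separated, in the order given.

fileede, ikhahih

The suffix is conditioned by the final sound: -ava when the stem ends in a sibilant (*izeas*, *tauz*); -ih when the stem ends in a non-sibilant consonant (*hah*, *jozod*); -ede when the stem ends in a vowel (*hidhuto*, *oe*).
*file* — final sound /e/ (a vowel) → -ede → *fileede*.
*ikhah*: final sound = /h/, a non-sibilant consonant → -ih → *ikhahih*.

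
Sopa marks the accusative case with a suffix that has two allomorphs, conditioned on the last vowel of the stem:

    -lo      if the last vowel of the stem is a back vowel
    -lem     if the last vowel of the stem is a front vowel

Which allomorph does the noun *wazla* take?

Since the last vowel of *wazla* is /a/ (a back vowel), it takes -lo.

-lo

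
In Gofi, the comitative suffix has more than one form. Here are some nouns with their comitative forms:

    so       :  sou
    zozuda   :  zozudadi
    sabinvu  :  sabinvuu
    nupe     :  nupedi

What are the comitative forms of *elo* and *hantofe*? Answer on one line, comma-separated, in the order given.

Looking at the last vowel of each stem: -u when the last vowel of the stem is a rounded vowel (*so*, *sabinvu*); -di when the last vowel of the stem is an unrounded vowel (*zozuda*, *nupe*).
Since the last vowel of *elo* is /o/ (a rounded vowel), it takes -u, giving *elou*.
The last vowel of *hantofe* is /e/, which is an unrounded vowel, so the suffix is -di, giving *hantofedi*.

elou, hantofedi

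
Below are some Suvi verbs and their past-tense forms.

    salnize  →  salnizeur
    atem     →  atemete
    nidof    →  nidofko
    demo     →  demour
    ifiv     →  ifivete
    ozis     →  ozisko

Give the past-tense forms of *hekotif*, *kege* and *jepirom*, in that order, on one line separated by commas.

Looking at the final sound of each stem: -ko when the stem ends in a voiceless consonant (*nidof*, *ozis*); -ete when the stem ends in a voiced consonant (*atem*, *ifiv*); -ur when the stem ends in a vowel (*salnize*, *demo*).
Since the final sound of *hekotif* is /f/ (a voiceless consonant), it takes -ko, giving *hekotifko*.
Since the final sound of *kege* is /e/ (a vowel), it takes -ur, giving *kegeur*.
The final sound of *jepirom* is /m/, which is a voiced consonant, so the suffix is -ete, giving *jepiromete*.

hekotifko, kegeur, jepiromete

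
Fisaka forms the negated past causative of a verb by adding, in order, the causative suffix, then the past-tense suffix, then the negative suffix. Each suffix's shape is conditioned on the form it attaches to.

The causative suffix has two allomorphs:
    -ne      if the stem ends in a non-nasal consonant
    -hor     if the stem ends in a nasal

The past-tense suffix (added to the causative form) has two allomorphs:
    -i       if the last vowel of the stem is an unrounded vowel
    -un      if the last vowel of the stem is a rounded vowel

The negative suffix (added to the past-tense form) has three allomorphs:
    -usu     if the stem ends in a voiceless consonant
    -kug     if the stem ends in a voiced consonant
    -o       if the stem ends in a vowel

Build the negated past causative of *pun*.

Since the final consonant of *pun* is /n/ (a nasal), it takes -hor, giving *punhor*.
Since the last vowel of the causative form *punhor* is /o/ (a rounded vowel), it takes -un, giving *punhorun*.
Since the final sound of the past-tense form *punhorun* is /n/ (a voiced consonant), it takes -kug, giving *punhorunkug*.

punhorunkug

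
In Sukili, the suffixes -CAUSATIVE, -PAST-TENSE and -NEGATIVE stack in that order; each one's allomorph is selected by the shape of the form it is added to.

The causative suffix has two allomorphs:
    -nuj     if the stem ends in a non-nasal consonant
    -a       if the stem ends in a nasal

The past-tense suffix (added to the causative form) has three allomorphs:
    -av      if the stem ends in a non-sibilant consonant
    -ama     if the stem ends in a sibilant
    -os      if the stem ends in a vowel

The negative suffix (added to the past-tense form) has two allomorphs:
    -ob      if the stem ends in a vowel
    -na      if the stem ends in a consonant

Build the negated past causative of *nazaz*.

nazaznujavna

Since the final consonant of *nazaz* is /z/ (non-nasal), it takes -nuj, giving *nazaznuj*.
The causative form *nazaznuj*: final sound = /j/, a non-sibilant consonant → -av → *nazaznujav*.
The past-tense form *nazaznujav*: final sound = /v/, a consonant → -na → *nazaznujavna*.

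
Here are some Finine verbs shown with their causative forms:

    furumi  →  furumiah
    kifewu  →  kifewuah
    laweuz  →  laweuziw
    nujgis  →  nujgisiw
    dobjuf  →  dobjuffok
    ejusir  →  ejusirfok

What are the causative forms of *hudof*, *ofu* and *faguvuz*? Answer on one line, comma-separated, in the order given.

hudoffok, ofuah, faguvuziw

The alternation tracks the final sound of the stem — -iw when the stem ends in a sibilant (*laweuz*, *nujgis*); -fok when the stem ends in a non-sibilant consonant (*dobjuf*, *ejusir*); -ah when the stem ends in a vowel (*furumi*, *kifewu*).
Since the final sound of *hudof* is /f/ (a non-sibilant consonant), it takes -fok, giving *hudoffok*.
The final sound of *ofu* is /u/, which is a vowel, so the suffix is -ah, giving *ofuah*.
*faguvuz*: final sound = /z/, a sibilant → -iw → *faguvuziw*.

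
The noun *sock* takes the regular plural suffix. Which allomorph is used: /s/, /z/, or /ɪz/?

/s/

The stem *sock* ends in a voiceless non-sibilant consonant.
The plural suffix surfaces as /ɪz/ after sibilants, /s/ after other voiceless consonants, and /z/ after other voiced sounds.
So the plural -s on *sock* is pronounced /s/.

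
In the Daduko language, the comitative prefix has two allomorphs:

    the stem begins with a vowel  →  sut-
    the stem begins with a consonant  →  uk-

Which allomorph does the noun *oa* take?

sut-

The first sound of *oa* is /o/, which is a vowel, so the prefix is sut-.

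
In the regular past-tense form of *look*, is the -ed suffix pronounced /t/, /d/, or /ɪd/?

/t/

The stem *look* ends in a voiceless consonant other than /t/.
The -ed suffix is realized as /ɪd/ after /t, d/; as /t/ after other voiceless consonants; and as /d/ after other voiced sounds.
So -ed on *look* is pronounced /t/.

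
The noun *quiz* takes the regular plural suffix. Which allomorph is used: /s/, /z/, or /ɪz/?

The stem *quiz* ends in a sibilant (/s, z, ʃ, ʒ, tʃ, dʒ/).
The plural suffix surfaces as /ɪz/ after sibilants, /s/ after other voiceless consonants, and /z/ after other voiced sounds.
So the plural -s on *quiz* is pronounced /ɪz/.

/ɪz/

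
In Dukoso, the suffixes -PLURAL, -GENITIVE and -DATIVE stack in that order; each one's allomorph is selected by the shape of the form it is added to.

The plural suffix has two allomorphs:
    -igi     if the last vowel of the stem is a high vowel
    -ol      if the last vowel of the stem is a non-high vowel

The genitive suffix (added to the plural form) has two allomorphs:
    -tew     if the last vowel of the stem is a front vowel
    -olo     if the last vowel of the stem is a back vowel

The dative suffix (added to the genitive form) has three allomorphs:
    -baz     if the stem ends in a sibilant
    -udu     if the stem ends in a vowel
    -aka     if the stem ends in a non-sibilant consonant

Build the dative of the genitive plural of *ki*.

The last vowel of *ki* is /i/, which is a high vowel, so the plural suffix is -igi, giving *kiigi*.
The plural form *kiigi* — last vowel /i/ (a front vowel) → -tew → *kiigitew*.
The genitive form *kiigitew*: final sound = /w/, a non-sibilant consonant → -aka → *kiigitewaka*.

kiigitewaka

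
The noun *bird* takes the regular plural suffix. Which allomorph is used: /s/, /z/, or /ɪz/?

/z/

The stem *bird* ends in a voiced non-sibilant sound.
The plural suffix surfaces as /ɪz/ after sibilants, /s/ after other voiceless consonants, and /z/ after other voiced sounds.
So the plural -s on *bird* is pronounced /z/.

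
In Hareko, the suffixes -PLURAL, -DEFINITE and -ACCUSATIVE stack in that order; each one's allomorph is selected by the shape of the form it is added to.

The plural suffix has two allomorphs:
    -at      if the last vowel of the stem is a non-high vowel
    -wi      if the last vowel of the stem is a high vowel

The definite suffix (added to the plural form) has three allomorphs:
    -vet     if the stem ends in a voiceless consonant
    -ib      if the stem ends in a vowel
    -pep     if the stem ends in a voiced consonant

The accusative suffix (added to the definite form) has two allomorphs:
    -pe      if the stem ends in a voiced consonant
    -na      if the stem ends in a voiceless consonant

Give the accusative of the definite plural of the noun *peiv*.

peivwiibpe

Since the last vowel of *peiv* is /i/ (a high vowel), it takes -wi, giving *peivwi*.
The final sound of the plural form *peivwi* is /i/, which is a vowel, so the definite suffix is -ib, giving *peivwiib*.
The definite form *peivwiib* — final consonant /b/ (voiced) → -pe → *peivwiibpe*.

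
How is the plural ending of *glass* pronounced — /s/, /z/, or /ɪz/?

/ɪz/

The stem *glass* ends in a sibilant (/s, z, ʃ, ʒ, tʃ, dʒ/).
The plural suffix surfaces as /ɪz/ after sibilants, /s/ after other voiceless consonants, and /z/ after other voiced sounds.
So the plural -s on *glass* is pronounced /ɪz/.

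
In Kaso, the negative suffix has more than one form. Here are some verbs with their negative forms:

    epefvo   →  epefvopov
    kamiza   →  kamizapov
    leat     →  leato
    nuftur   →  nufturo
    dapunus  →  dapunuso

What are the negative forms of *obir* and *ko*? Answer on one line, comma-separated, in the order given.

The suffix is conditioned by the final sound: -o when the stem ends in a consonant (*leat*, *nuftur*, *dapunus*); -pov when the stem ends in a vowel (*epefvo*, *kamiza*).
*obir*: final sound = /r/, a consonant → -o → *obiro*.
The final sound of *ko* is /o/, which is a vowel, so the suffix is -pov, giving *kopov*.

obiro, kopov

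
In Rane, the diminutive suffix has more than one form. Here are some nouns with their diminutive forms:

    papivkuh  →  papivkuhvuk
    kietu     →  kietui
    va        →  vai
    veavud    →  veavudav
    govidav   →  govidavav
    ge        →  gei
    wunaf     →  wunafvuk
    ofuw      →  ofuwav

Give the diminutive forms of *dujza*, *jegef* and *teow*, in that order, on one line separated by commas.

dujzai, jegefvuk, teowav

The alternation tracks the final sound of the stem — -vuk when the stem ends in a voiceless consonant (*papivkuh*, *wunaf*); -av when the stem ends in a voiced consonant (*veavud*, *govidav*, *ofuw*); -i when the stem ends in a vowel (*kietu*, *va*, *ge*).
*dujza*: final sound = /a/, a vowel → -i → *dujzai*.
*jegef* — final sound /f/ (a voiceless consonant) → -vuk → *jegefvuk*.
The final sound of *teow* is /w/, which is a voiced consonant, so the suffix is -av, giving *teowav*.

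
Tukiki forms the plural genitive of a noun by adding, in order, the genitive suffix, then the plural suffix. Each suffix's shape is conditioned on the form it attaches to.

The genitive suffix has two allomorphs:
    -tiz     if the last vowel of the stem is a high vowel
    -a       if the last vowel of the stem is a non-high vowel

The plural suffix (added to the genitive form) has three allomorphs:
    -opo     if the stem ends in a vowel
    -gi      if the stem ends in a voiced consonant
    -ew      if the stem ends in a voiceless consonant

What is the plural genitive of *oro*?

oroaopo

*oro* — last vowel /o/ (a non-high vowel) → -a → *oroa*.
The genitive form *oroa*: final sound = /a/, a vowel → -opo → *oroaopo*.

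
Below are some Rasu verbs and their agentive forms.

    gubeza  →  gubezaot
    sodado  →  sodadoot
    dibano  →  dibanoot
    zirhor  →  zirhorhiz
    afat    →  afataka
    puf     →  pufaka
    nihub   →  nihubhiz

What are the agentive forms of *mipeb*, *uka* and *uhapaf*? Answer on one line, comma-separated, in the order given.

The suffix is conditioned by the final sound: -aka when the stem ends in a voiceless consonant (*afat*, *puf*); -hiz when the stem ends in a voiced consonant (*zirhor*, *nihub*); -ot when the stem ends in a vowel (*gubeza*, *sodado*, *dibano*).
The final sound of *mipeb* is /b/, which is a voiced consonant, so the suffix is -hiz, giving *mipebhiz*.
*uka*: final sound = /a/, a vowel → -ot → *ukaot*.
The final sound of *uhapaf* is /f/, which is a voiceless consonant, so the suffix is -aka, giving *uhapafaka*.

mipebhiz, ukaot, uhapafaka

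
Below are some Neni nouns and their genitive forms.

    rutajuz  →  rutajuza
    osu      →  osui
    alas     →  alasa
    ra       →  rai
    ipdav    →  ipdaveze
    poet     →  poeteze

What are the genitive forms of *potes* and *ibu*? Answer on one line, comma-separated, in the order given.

The alternation tracks the final sound of the stem — -a when the stem ends in a sibilant (*rutajuz*, *alas*); -eze when the stem ends in a non-sibilant consonant (*ipdav*, *poet*); -i when the stem ends in a vowel (*osu*, *ra*).
*potes*: final sound = /s/, a sibilant → -a → *potesa*.
Since the final sound of *ibu* is /u/ (a vowel), it takes -i, giving *ibui*.

potesa, ibui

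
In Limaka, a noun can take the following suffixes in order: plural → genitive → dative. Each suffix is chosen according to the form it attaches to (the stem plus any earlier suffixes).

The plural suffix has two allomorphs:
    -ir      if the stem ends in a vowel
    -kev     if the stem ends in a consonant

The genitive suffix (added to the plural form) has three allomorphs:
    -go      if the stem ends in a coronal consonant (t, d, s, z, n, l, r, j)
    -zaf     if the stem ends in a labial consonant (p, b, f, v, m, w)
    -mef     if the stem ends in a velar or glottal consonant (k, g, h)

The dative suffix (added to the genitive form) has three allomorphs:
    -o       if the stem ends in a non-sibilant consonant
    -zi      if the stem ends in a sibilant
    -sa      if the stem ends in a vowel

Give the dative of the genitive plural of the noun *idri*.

*idri*: final sound = /i/, a vowel → -ir → *idriir*.
The plural form *idriir*: final consonant = /r/, coronal → -go → *idriirgo*.
The genitive form *idriirgo*: final sound = /o/, a vowel → -sa → *idriirgosa*.

idriirgosa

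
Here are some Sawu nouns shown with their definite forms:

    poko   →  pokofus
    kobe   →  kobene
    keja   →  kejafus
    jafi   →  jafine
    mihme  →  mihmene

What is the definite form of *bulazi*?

The alternation tracks the last vowel of the stem — -ne when the last vowel of the stem is a front vowel (*kobe*, *jafi*, *mihme*); -fus when the last vowel of the stem is a back vowel (*poko*, *keja*).
The last vowel of *bulazi* is /i/, which is a front vowel, so the suffix is -ne, giving *bulazine*.

bulazine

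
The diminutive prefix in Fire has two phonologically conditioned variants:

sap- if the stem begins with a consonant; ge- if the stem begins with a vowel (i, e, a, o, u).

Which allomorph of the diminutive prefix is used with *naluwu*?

*naluwu*: first sound = /n/, a consonant → sap-.

sap-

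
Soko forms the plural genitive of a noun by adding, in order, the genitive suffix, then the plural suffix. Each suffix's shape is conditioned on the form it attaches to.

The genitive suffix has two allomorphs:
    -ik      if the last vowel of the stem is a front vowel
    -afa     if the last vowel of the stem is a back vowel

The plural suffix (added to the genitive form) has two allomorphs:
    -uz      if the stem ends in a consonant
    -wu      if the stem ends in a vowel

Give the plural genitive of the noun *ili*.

Since the last vowel of *ili* is /i/ (a front vowel), it takes -ik, giving *iliik*.
The final sound of the genitive form *iliik* is /k/, which is a consonant, so the plural suffix is -uz, giving *iliikuz*.

iliikuz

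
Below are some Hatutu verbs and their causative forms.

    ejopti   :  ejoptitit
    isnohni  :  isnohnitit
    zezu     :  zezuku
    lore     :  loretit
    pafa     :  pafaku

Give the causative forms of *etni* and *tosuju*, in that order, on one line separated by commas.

The pattern is front/back vowel harmony: -tit when the last vowel of the stem is a front vowel (*ejopti*, *isnohni*, *lore*); -ku when the last vowel of the stem is a back vowel (*zezu*, *pafa*).
The last vowel of *etni* is /i/, which is a front vowel, so the suffix is -tit, giving *etnitit*.
The last vowel of *tosuju* is /u/, which is a back vowel, so the suffix is -ku, giving *tosujuku*.

etnitit, tosujuku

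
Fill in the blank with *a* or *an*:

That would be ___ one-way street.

The indefinite article is chosen by the initial *sound* of the following word, not its spelling.
*one-way* begins with the sound /wʌ/ (*one* pronounced /wʌn/) — a consonant sound.
So the article is *a*: That would be a one-way street.

a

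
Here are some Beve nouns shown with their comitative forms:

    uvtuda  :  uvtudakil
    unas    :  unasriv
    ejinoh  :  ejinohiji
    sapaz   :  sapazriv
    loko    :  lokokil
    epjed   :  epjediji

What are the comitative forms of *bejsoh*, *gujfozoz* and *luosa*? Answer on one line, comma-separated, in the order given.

bejsohiji, gujfozozriv, luosakil

The suffix is conditioned by the final sound: -riv when the stem ends in a sibilant (*unas*, *sapaz*); -iji when the stem ends in a non-sibilant consonant (*ejinoh*, *epjed*); -kil when the stem ends in a vowel (*uvtuda*, *loko*).
*bejsoh* — final sound /h/ (a non-sibilant consonant) → -iji → *bejsohiji*.
Since the final sound of *gujfozoz* is /z/ (a sibilant), it takes -riv, giving *gujfozozriv*.
*luosa*: final sound = /a/, a vowel → -kil → *luosakil*.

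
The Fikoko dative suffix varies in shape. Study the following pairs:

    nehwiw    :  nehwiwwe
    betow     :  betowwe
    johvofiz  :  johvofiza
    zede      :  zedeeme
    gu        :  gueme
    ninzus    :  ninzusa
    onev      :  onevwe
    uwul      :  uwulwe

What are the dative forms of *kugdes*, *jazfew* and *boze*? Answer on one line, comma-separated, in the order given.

kugdesa, jazfewwe, bozeeme

Looking at the final sound of each stem: -a when the stem ends in a sibilant (*johvofiz*, *ninzus*); -we when the stem ends in a non-sibilant consonant (*nehwiw*, *betow*, *onev*, *uwul*); -eme when the stem ends in a vowel (*zede*, *gu*).
*kugdes*: final sound = /s/, a sibilant → -a → *kugdesa*.
*jazfew* — final sound /w/ (a non-sibilant consonant) → -we → *jazfewwe*.
*boze*: final sound = /e/, a vowel → -eme → *bozeeme*.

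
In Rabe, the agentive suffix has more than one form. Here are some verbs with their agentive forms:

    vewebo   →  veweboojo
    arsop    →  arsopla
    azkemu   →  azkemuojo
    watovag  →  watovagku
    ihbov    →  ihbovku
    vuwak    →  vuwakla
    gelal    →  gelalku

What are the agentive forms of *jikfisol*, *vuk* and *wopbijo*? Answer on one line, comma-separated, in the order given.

jikfisolku, vukla, wopbijoojo

The suffix is conditioned by the final sound: -la when the stem ends in a voiceless consonant (*arsop*, *vuwak*); -ku when the stem ends in a voiced consonant (*watovag*, *ihbov*, *gelal*); -ojo when the stem ends in a vowel (*vewebo*, *azkemu*).
The final sound of *jikfisol* is /l/, which is a voiced consonant, so the suffix is -ku, giving *jikfisolku*.
*vuk*: final sound = /k/, a voiceless consonant → -la → *vukla*.
The final sound of *wopbijo* is /o/, which is a vowel, so the suffix is -ojo, giving *wopbijoojo*.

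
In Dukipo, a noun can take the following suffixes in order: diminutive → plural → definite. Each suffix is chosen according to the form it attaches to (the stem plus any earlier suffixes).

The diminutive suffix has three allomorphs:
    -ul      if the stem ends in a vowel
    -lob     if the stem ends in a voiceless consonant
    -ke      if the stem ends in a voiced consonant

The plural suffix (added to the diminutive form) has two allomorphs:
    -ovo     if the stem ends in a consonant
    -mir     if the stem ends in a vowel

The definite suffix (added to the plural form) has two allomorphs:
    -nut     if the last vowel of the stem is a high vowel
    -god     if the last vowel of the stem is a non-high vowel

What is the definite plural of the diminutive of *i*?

iulovogod

Since the final sound of *i* is /i/ (a vowel), it takes -ul, giving *iul*.
The diminutive form *iul* — final sound /l/ (a consonant) → -ovo → *iulovo*.
The last vowel of the plural form *iulovo* is /o/, which is a non-high vowel, so the definite suffix is -god, giving *iulovogod*.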